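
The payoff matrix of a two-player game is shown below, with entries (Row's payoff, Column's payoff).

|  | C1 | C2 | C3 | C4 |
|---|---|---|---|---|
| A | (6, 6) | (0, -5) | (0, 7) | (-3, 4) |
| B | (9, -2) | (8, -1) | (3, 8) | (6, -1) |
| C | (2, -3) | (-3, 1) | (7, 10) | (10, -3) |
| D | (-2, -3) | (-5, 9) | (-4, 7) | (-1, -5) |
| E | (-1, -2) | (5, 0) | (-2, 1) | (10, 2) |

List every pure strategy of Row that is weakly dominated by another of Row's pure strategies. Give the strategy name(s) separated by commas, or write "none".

A: dominated, since B does at least as well everywhere (C1: 9>6, C2: 8>0, C3: 3>0, C4: 6>-3).
Nothing dominates B: A at C1 (9>6); C at C1 (9>2); D at C1 (9>-2); E at C1 (9>-1).
C is not dominated — it holds its own against A at C3 (7>0); B at C3 (7>3); D at C1 (2>-2); E at C1 (2>-1).
B weakly dominates D — C1: 9>-2, C2: 8>-5, C3: 3>-4, C4: 6>-1.
Nothing dominates E: A at C2 (5>0); B at C4 (10>6); C at C2 (5>-3); D at C1 (-1>-2).

A, D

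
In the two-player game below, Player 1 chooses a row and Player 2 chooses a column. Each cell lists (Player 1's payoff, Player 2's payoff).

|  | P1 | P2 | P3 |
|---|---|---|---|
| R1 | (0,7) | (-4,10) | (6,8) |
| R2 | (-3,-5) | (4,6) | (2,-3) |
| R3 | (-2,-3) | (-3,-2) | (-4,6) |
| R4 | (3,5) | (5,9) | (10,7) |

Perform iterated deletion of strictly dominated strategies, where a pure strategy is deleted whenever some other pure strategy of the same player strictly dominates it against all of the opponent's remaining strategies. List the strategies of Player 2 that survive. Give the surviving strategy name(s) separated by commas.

P2

Player 1's strategy R1 is strictly dominated by R4 (P1: 3>0, P2: 5>-4, P3: 10>6) and is removed.
Row R2 is eliminated: R4 beats it against every remaining column (P1: 3>-3, P2: 5>4, P3: 10>2).
Player 1's strategy R3 is strictly dominated by R4 (P1: 3>-2, P2: 5>-3, P3: 10>-4) and is removed.
For Player 2, P2 strictly dominates P1 on the remaining rows (R4: 9>5); eliminate P1.
Column P3 is eliminated: P2 beats it against every remaining row (R4: 9>7).
Among the remaining strategies, none is strictly dominated by another pure strategy of the same player, so the elimination stops.
Surviving strategies — Player 1: {R4}; Player 2: {P2}.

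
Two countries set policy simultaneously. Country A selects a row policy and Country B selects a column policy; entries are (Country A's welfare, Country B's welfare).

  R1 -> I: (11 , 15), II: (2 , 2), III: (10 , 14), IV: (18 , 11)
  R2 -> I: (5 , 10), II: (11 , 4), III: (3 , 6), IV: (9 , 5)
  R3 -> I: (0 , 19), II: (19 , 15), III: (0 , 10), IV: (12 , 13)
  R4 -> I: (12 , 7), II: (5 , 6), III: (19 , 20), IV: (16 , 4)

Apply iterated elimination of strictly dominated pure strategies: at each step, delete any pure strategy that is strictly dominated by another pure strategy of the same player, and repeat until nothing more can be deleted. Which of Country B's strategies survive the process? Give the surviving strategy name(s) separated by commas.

III

Country B's strategy II is strictly dominated by I (R1: 15>2, R2: 10>4, R3: 19>15, R4: 7>6) and is removed.
Country A's strategy R2 is strictly dominated by R1 (I: 11>5, III: 10>3, IV: 18>9) and is removed.
Country A's strategy R3 is strictly dominated by R1 (I: 11>0, III: 10>0, IV: 18>12) and is removed.
Country B's strategy IV is strictly dominated by I (R1: 15>11, R4: 7>4) and is removed.
Country A's strategy R1 is strictly dominated by R4 (I: 12>11, III: 19>10) and is removed.
For Country B, III strictly dominates I on the remaining rows (R4: 20>7); eliminate I.
Among the remaining strategies, none is strictly dominated by another pure strategy of the same player, so the elimination stops.
Surviving strategies — Country A: {R4}; Country B: {III}.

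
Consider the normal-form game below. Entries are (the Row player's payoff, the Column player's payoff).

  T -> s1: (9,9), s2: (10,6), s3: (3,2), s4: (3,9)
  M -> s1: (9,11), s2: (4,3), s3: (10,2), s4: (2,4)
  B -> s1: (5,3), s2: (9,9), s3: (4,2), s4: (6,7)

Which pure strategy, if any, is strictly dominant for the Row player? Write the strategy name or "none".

none

T fails to dominate M at s1 (9=9).
M fails to dominate T at s1 (9=9).
B fails to dominate T at s1 (5<9).
No single strategy dominates all the others.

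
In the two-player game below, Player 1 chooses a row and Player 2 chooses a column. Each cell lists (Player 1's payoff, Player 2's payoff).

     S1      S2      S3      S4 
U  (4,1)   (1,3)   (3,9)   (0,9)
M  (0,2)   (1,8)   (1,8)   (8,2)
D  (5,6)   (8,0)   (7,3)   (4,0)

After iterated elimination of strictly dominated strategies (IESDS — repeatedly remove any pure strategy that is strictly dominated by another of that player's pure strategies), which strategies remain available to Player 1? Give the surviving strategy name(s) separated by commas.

Row U is eliminated: D beats it against every remaining column (S1: 5>4, S2: 8>1, S3: 7>3, S4: 4>0).
Player 2's strategy S4 is strictly dominated by S3 (M: 8>2, D: 3>0) and is removed.
Row M is eliminated: D beats it against every remaining column (S1: 5>0, S2: 8>1, S3: 7>1).
For Player 2, S1 strictly dominates S2 on the remaining rows (D: 6>0); eliminate S2.
Column S3 is eliminated: S1 beats it against every remaining row (D: 6>3).
Among the remaining strategies, none is strictly dominated by another pure strategy of the same player, so the elimination stops.
Surviving strategies — Player 1: {D}; Player 2: {S1}.

D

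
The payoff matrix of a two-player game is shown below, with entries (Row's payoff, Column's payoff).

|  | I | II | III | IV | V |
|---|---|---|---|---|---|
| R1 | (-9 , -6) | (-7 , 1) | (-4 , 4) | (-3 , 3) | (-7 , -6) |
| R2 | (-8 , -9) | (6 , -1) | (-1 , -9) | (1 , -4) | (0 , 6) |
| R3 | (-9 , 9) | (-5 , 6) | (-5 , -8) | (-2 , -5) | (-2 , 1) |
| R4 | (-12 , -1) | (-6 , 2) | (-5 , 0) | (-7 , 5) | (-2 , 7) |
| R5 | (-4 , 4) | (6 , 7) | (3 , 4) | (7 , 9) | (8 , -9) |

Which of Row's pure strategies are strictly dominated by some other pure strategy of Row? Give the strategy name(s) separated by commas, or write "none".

R1, R3, R4

R1 is strictly dominated by R2 (I: -8>-9, II: 6>-7, III: -1>-4, IV: 1>-3, V: 0>-7).
R2: no other strategy beats it everywhere (R1 at I (-8>-9); R3 at I (-8>-9); R4 at I (-8>-12); R5 at II (6=6)).
R2 strictly dominates R3 — I: -8>-9, II: 6>-5, III: -1>-5, IV: 1>-2, V: 0>-2.
R2 strictly dominates R4 — I: -8>-12, II: 6>-6, III: -1>-5, IV: 1>-7, V: 0>-2.
R5 is not dominated — it holds its own against R1 at I (-4>-9); R2 at I (-4>-8); R3 at I (-4>-9); R4 at I (-4>-12).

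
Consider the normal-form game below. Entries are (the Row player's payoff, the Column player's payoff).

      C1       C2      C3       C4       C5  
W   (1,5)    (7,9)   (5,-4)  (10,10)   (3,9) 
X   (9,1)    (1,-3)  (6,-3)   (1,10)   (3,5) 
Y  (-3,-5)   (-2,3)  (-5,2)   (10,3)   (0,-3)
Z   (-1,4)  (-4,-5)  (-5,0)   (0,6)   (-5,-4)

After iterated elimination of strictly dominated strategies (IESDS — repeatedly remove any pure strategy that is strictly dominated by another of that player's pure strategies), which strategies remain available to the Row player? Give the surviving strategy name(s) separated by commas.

Row Z is eliminated: W beats it against every remaining column (C1: 1>-1, C2: 7>-4, C3: 5>-5, C4: 10>0, C5: 3>-5).
The Column player's strategy C1 is strictly dominated by C4 (W: 10>5, X: 10>1, Y: 3>-5) and is removed.
Column C3 is eliminated: C4 beats it against every remaining row (W: 10>-4, X: 10>-3, Y: 3>2).
The Column player's strategy C5 is strictly dominated by C4 (W: 10>9, X: 10>5, Y: 3>-3) and is removed.
For the Row player, W strictly dominates X on the remaining columns (C2: 7>1, C4: 10>1); eliminate X.
Among the remaining strategies, none is strictly dominated by another pure strategy of the same player, so the elimination stops.
Surviving strategies — the Row player: {W, Y}; the Column player: {C2, C4}.

W, Y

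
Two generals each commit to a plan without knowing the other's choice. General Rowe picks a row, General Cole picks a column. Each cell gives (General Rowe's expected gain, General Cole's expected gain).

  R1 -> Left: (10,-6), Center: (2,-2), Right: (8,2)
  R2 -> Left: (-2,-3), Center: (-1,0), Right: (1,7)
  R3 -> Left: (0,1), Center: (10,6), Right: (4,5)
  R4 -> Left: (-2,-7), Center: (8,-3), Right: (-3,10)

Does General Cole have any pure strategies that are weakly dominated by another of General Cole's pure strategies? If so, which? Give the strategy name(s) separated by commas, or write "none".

Left

Center weakly dominates Left — R1: -2>-6, R2: 0>-3, R3: 6>1, R4: -3>-7.
Center is not dominated — it holds its own against Left at R1 (-2>-6); Right at R3 (6>5).
Nothing dominates Right: Left at R1 (2>-6); Center at R1 (2>-2).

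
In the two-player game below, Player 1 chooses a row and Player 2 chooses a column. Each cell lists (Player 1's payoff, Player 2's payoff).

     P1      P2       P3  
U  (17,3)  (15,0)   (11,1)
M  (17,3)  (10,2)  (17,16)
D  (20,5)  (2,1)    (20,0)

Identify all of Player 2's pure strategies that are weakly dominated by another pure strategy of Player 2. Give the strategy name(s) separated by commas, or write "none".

P1 is not dominated — it holds its own against P2 at U (3>0); P3 at U (3>1).
P2: dominated, since P1 does at least as well everywhere (U: 3>0, M: 3>2, D: 5>1).
P3: no other strategy beats it everywhere (P1 at M (16>3); P2 at U (1>0)).

P2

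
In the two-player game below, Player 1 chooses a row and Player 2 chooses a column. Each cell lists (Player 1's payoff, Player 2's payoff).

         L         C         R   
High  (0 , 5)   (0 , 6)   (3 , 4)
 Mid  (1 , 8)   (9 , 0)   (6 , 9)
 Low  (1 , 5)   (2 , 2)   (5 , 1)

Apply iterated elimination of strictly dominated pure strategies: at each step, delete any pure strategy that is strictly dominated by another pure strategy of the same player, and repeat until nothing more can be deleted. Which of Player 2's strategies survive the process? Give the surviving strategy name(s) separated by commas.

Player 1's strategy High is strictly dominated by Mid (L: 1>0, C: 9>0, R: 6>3) and is removed.
Column C is eliminated: L beats it against every remaining row (Mid: 8>0, Low: 5>2).
Among the remaining strategies, none is strictly dominated by another pure strategy of the same player, so the elimination stops.
Surviving strategies — Player 1: {Mid, Low}; Player 2: {L, R}.

L, R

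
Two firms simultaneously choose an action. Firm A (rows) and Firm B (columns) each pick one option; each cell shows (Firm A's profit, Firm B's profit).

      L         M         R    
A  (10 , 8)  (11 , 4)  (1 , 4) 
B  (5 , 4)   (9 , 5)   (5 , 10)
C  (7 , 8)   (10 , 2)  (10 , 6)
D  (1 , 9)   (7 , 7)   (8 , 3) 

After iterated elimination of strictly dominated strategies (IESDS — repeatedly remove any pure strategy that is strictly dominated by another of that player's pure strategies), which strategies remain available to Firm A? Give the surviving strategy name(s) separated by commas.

For Firm A, C strictly dominates B on the remaining columns (L: 7>5, M: 10>9, R: 10>5); eliminate B.
Firm A's strategy D is strictly dominated by C (L: 7>1, M: 10>7, R: 10>8) and is removed.
Firm B's strategy M is strictly dominated by L (A: 8>4, C: 8>2) and is removed.
Column R is eliminated: L beats it against every remaining row (A: 8>4, C: 8>6).
Row C is eliminated: A beats it against every remaining column (L: 10>7).
Among the remaining strategies, none is strictly dominated by another pure strategy of the same player, so the elimination stops.
Surviving strategies — Firm A: {A}; Firm B: {L}.

A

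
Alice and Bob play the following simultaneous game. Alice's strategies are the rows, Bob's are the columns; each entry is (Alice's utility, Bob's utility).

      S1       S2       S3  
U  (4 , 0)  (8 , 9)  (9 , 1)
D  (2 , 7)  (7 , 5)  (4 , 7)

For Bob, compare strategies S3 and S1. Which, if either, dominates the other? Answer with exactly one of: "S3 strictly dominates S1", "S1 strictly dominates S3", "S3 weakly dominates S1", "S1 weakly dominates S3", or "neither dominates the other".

S3's payoffs vs S1's, by Alice's action — U: 1>0, D: 7=7.
S3 is at least as good everywhere and strictly better somewhere (tied only at D), so S3 weakly but not strictly dominates S1.

S3 weakly dominates S1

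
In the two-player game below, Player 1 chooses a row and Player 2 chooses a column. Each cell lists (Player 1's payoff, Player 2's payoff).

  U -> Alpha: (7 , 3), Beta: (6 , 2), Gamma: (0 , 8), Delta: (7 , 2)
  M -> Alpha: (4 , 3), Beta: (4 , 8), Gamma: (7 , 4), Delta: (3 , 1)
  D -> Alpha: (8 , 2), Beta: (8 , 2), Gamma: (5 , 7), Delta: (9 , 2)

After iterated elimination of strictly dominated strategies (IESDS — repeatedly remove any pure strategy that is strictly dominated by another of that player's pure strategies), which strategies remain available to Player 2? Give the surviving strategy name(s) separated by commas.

Beta, Gamma

Player 1's strategy U is strictly dominated by D (Alpha: 8>7, Beta: 8>6, Gamma: 5>0, Delta: 9>7) and is removed.
For Player 2, Gamma strictly dominates Alpha on the remaining rows (M: 4>3, D: 7>2); eliminate Alpha.
For Player 2, Gamma strictly dominates Delta on the remaining rows (M: 4>1, D: 7>2); eliminate Delta.
Among the remaining strategies, none is strictly dominated by another pure strategy of the same player, so the elimination stops.
Surviving strategies — Player 1: {M, D}; Player 2: {Beta, Gamma}.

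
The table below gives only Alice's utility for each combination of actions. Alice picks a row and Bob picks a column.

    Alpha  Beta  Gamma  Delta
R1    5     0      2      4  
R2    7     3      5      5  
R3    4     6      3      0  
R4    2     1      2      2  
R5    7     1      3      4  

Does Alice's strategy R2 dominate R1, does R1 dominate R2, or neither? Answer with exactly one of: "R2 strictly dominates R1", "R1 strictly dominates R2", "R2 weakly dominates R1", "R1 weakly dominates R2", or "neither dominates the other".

R2 strictly dominates R1

Compare R2 to R1 across each opponent action: Alpha: 7>5, Beta: 3>0, Gamma: 5>2, Delta: 5>4.
R2 gives a strictly higher payoff against each opponent action, so R2 strictly dominates R1.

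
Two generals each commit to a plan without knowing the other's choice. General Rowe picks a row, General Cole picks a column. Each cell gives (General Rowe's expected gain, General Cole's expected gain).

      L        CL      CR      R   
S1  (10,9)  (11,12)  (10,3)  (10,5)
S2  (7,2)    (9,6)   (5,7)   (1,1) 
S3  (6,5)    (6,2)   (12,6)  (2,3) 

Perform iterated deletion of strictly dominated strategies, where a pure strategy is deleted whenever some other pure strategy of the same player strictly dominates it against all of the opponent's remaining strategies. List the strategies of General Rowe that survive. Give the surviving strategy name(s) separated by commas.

For General Rowe, S1 strictly dominates S2 on the remaining columns (L: 10>7, CL: 11>9, CR: 10>5, R: 10>1); eliminate S2.
Column R is eliminated: L beats it against every remaining row (S1: 9>5, S3: 5>3).
Among the remaining strategies, none is strictly dominated by another pure strategy of the same player, so the elimination stops.
Surviving strategies — General Rowe: {S1, S3}; General Cole: {L, CL, CR}.

S1, S3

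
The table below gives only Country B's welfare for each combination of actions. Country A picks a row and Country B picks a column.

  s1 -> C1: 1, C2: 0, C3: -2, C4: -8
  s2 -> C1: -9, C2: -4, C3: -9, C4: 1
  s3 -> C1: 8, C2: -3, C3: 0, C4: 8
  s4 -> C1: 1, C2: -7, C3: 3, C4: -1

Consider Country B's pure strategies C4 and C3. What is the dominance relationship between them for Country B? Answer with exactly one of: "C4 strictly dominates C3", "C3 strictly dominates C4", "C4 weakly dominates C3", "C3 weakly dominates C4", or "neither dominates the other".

Compare C4 to C3 across every action of Country A: s1: -8<-2, s2: 1>-9, s3: 8>0, s4: -1<3.
C4 does better at s2, s3 but worse at s1, s4; neither strategy dominates the other.

neither dominates the other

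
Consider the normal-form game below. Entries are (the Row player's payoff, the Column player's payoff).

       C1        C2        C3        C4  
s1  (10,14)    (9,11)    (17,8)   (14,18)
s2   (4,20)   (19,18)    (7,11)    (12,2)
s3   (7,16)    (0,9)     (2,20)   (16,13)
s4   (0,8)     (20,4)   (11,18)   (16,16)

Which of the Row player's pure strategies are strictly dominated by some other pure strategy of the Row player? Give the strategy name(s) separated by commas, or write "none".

none

Nothing dominates s1: s2 at C1 (10>4); s3 at C1 (10>7); s4 at C1 (10>0).
Nothing dominates s2: s1 at C2 (19>9); s3 at C2 (19>0); s4 at C1 (4>0).
s3 is not dominated — it holds its own against s1 at C4 (16>14); s2 at C1 (7>4); s4 at C1 (7>0).
Nothing dominates s4: s1 at C2 (20>9); s2 at C2 (20>19); s3 at C2 (20>0).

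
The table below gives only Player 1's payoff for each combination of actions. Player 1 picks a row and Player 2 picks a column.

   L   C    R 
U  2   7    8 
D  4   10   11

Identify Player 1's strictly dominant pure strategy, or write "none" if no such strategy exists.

D

D vs U: L: 4>2, C: 10>7, R: 11>8.
D strictly beats every other strategy against every opponent action, so it is strictly dominant.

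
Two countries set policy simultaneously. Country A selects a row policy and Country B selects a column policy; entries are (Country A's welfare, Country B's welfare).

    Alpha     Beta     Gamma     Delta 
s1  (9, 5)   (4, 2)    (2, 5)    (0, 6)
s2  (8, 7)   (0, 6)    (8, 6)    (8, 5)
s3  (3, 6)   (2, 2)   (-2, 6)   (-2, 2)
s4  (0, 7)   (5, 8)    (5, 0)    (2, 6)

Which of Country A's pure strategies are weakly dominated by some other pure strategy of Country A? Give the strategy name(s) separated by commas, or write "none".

s1: no other strategy beats it everywhere (s2 at Alpha (9>8); s3 at Alpha (9>3); s4 at Alpha (9>0)).
s2 is not dominated — it holds its own against s1 at Gamma (8>2); s3 at Alpha (8>3); s4 at Alpha (8>0).
s3: dominated, since s1 does at least as well everywhere (Alpha: 9>3, Beta: 4>2, Gamma: 2>-2, Delta: 0>-2).
s4: no other strategy beats it everywhere (s1 at Beta (5>4); s2 at Beta (5>0); s3 at Beta (5>2)).

s3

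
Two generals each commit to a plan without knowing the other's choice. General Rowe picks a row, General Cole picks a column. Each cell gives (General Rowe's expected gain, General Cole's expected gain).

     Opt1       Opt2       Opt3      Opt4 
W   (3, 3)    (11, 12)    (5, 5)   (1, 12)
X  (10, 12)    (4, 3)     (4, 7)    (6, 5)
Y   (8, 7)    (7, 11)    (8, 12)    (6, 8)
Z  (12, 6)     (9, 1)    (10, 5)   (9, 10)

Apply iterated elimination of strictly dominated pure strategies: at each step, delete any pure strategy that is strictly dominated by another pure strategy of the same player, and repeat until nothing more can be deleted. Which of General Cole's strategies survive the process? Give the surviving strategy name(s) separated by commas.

Row X is eliminated: Z beats it against every remaining column (Opt1: 12>10, Opt2: 9>4, Opt3: 10>4, Opt4: 9>6).
Row Y is eliminated: Z beats it against every remaining column (Opt1: 12>8, Opt2: 9>7, Opt3: 10>8, Opt4: 9>6).
For General Cole, Opt4 strictly dominates Opt1 on the remaining rows (W: 12>3, Z: 10>6); eliminate Opt1.
For General Cole, Opt4 strictly dominates Opt3 on the remaining rows (W: 12>5, Z: 10>5); eliminate Opt3.
Among the remaining strategies, none is strictly dominated by another pure strategy of the same player, so the elimination stops.
Surviving strategies — General Rowe: {W, Z}; General Cole: {Opt2, Opt4}.

Opt2, Opt4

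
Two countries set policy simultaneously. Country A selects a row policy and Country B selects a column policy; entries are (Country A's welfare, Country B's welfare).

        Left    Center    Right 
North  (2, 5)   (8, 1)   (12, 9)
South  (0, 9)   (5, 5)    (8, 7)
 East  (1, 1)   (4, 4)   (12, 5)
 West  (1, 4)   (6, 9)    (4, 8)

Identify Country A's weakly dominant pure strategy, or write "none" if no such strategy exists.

North

North vs South: Left: 2>0, Center: 8>5, Right: 12>8.
North vs East: Left: 2>1, Center: 8>4, Right: 12=12.
North vs West: Left: 2>1, Center: 8>6, Right: 12>4.
North is at least as good as every other strategy against every opponent action, so it is weakly dominant.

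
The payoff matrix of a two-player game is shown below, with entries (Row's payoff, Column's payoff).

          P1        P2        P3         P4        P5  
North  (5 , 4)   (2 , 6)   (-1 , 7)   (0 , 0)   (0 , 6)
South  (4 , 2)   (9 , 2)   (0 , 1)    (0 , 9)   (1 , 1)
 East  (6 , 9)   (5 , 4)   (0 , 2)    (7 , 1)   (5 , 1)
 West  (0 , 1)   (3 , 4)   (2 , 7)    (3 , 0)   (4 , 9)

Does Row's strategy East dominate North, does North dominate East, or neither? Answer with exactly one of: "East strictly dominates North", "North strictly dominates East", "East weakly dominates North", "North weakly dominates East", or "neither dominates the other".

Compare East to North across every action of Column: P1: 6>5, P2: 5>2, P3: 0>-1, P4: 7>0, P5: 5>0.
East gives a strictly higher payoff against every action of Column, so East strictly dominates North.

East strictly dominates North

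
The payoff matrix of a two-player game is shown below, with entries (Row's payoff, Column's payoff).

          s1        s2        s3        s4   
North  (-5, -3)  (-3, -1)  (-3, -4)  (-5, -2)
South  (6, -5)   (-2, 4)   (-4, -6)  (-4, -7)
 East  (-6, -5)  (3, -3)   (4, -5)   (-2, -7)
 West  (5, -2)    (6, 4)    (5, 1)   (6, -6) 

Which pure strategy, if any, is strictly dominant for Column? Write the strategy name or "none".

s2

s2 vs s1: North: -1>-3, South: 4>-5, East: -3>-5, West: 4>-2.
s2 vs s3: North: -1>-4, South: 4>-6, East: -3>-5, West: 4>1.
s2 vs s4: North: -1>-2, South: 4>-7, East: -3>-7, West: 4>-6.
s2 strictly beats every other strategy against every opponent action, so it is strictly dominant.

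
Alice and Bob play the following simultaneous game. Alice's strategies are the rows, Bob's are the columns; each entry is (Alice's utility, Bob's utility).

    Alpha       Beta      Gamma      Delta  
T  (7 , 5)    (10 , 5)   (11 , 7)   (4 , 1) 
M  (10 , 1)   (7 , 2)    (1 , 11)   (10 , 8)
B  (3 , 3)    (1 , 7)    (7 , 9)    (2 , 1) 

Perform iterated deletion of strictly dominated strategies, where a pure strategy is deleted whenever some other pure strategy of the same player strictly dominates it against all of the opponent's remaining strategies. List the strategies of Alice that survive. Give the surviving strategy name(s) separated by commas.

Row B is eliminated: T beats it against every remaining column (Alpha: 7>3, Beta: 10>1, Gamma: 11>7, Delta: 4>2).
Column Alpha is eliminated: Gamma beats it against every remaining row (T: 7>5, M: 11>1).
For Bob, Gamma strictly dominates Beta on the remaining rows (T: 7>5, M: 11>2); eliminate Beta.
Column Delta is eliminated: Gamma beats it against every remaining row (T: 7>1, M: 11>8).
For Alice, T strictly dominates M on the remaining columns (Gamma: 11>1); eliminate M.
Among the remaining strategies, none is strictly dominated by another pure strategy of the same player, so the elimination stops.
Surviving strategies — Alice: {T}; Bob: {Gamma}.

T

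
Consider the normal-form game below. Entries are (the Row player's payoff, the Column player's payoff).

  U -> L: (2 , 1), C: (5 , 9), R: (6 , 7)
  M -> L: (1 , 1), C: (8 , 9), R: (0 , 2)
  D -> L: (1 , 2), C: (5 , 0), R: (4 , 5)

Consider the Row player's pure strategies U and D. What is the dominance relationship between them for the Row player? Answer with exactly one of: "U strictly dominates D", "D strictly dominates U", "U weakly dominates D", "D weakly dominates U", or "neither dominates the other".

U's payoffs vs D's, by the Column player's action — L: 2>1, C: 5=5, R: 6>4.
U is at least as good everywhere and strictly better somewhere (tied only at C), so U weakly but not strictly dominates D.

U weakly dominates D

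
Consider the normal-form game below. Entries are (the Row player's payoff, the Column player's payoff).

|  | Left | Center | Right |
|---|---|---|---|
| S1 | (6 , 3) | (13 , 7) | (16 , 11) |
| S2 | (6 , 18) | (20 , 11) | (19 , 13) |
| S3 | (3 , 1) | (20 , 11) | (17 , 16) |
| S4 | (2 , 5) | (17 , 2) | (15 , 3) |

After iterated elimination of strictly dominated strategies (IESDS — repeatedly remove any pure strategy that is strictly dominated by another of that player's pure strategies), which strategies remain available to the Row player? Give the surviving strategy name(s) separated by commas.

For the Row player, S2 strictly dominates S4 on the remaining columns (Left: 6>2, Center: 20>17, Right: 19>15); eliminate S4.
The Column player's strategy Center is strictly dominated by Right (S1: 11>7, S2: 13>11, S3: 16>11) and is removed.
Row S3 is eliminated: S2 beats it against every remaining column (Left: 6>3, Right: 19>17).
Among the remaining strategies, none is strictly dominated by another pure strategy of the same player, so the elimination stops.
Surviving strategies — the Row player: {S1, S2}; the Column player: {Left, Right}.

S1, S2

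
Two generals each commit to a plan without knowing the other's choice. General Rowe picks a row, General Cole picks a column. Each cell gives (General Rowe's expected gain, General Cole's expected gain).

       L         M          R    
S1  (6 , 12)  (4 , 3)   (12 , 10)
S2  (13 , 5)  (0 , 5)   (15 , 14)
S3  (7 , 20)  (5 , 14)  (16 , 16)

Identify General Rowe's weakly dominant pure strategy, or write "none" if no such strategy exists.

S1 fails to dominate S2 at L (6<13).
S2 fails to dominate S1 at M (0<4).
S3 fails to dominate S2 at L (7<13).
No single strategy dominates all the others.

none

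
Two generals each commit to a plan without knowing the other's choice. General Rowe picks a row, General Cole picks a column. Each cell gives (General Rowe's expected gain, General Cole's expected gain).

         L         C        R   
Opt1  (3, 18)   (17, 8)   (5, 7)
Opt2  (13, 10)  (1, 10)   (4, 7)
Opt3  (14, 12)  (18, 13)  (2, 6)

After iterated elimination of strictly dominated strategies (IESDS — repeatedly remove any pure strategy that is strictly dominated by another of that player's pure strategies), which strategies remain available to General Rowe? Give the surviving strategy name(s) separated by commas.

Opt3

For General Cole, L strictly dominates R on the remaining rows (Opt1: 18>7, Opt2: 10>7, Opt3: 12>6); eliminate R.
For General Rowe, Opt3 strictly dominates Opt1 on the remaining columns (L: 14>3, C: 18>17); eliminate Opt1.
Row Opt2 is eliminated: Opt3 beats it against every remaining column (L: 14>13, C: 18>1).
For General Cole, C strictly dominates L on the remaining rows (Opt3: 13>12); eliminate L.
Among the remaining strategies, none is strictly dominated by another pure strategy of the same player, so the elimination stops.
Surviving strategies — General Rowe: {Opt3}; General Cole: {C}.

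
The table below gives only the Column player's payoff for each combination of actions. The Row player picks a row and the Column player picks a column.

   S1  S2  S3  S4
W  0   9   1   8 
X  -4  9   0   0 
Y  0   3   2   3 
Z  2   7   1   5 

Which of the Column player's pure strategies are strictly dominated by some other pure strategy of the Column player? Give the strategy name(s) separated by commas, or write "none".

S1, S3

S1 is strictly dominated by S2 (W: 9>0, X: 9>-4, Y: 3>0, Z: 7>2).
Nothing dominates S2: S1 at W (9>0); S3 at W (9>1); S4 at W (9>8).
S3 is strictly dominated by S2 (W: 9>1, X: 9>0, Y: 3>2, Z: 7>1).
S4: no other strategy beats it everywhere (S1 at W (8>0); S2 at Y (3=3); S3 at W (8>1)).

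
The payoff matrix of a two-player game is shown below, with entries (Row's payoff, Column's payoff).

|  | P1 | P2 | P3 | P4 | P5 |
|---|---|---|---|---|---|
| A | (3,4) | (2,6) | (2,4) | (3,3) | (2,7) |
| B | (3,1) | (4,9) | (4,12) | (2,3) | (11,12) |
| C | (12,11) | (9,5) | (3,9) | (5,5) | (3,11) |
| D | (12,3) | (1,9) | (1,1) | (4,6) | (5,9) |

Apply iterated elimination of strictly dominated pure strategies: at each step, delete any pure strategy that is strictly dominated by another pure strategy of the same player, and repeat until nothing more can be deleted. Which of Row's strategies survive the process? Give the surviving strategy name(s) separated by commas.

B, C, D

Row's strategy A is strictly dominated by C (P1: 12>3, P2: 9>2, P3: 3>2, P4: 5>3, P5: 3>2) and is removed.
Column's strategy P4 is strictly dominated by P5 (B: 12>3, C: 11>5, D: 9>6) and is removed.
Among the remaining strategies, none is strictly dominated by another pure strategy of the same player, so the elimination stops.
Surviving strategies — Row: {B, C, D}; Column: {P1, P2, P3, P5}.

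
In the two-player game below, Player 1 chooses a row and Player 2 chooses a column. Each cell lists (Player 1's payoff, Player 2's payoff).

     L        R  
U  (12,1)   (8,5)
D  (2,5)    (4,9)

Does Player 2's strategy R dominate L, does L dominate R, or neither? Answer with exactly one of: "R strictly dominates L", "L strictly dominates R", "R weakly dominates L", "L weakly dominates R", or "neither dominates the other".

R strictly dominates L

R's payoffs vs L's, by Player 1's action — U: 5>1, D: 9>5.
R gives a strictly higher payoff against each choice by Player 1, so R strictly dominates L.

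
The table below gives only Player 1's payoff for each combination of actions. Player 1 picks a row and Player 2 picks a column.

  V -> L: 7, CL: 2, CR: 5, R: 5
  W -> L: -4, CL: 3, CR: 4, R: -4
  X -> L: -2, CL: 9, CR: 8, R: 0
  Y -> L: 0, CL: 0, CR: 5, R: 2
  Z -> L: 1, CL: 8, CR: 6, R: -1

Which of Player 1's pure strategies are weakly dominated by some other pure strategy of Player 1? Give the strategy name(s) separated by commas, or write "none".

Nothing dominates V: W at L (7>-4); X at L (7>-2); Y at L (7>0); Z at L (7>1).
W: dominated, since X does at least as well everywhere (L: -2>-4, CL: 9>3, CR: 8>4, R: 0>-4).
X is not dominated — it holds its own against V at CL (9>2); W at L (-2>-4); Y at CL (9>0); Z at CL (9>8).
V weakly dominates Y — L: 7>0, CL: 2>0, CR: 5=5, R: 5>2.
Nothing dominates Z: V at CL (8>2); W at L (1>-4); X at L (1>-2); Y at L (1>0).

W, Y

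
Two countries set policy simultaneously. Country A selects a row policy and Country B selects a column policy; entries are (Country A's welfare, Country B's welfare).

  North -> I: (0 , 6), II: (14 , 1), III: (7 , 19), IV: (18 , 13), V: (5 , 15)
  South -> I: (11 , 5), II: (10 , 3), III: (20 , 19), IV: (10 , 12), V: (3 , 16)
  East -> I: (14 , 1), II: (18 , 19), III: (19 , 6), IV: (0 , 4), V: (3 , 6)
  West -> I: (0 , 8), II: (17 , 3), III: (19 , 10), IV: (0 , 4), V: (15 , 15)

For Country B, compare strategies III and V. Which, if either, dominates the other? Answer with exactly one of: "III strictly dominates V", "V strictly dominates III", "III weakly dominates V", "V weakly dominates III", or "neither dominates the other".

III's payoffs vs V's, by Country A's action — North: 19>15, South: 19>16, East: 6=6, West: 10<15.
III does better at North, South but worse at West; neither strategy dominates the other.

neither dominates the other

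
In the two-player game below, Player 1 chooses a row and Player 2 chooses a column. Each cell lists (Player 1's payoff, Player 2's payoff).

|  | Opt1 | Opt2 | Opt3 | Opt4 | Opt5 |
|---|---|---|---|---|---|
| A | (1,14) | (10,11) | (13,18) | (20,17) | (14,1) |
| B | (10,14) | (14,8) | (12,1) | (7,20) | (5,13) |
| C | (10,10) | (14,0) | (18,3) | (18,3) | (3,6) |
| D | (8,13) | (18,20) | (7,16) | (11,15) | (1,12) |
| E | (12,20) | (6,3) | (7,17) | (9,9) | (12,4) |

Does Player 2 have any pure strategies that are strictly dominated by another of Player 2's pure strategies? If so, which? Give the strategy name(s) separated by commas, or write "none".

Opt5

Nothing dominates Opt1: Opt2 at A (14>11); Opt3 at B (14>1); Opt4 at C (10>3); Opt5 at A (14>1).
Nothing dominates Opt2: Opt1 at D (20>13); Opt3 at B (8>1); Opt4 at D (20>15); Opt5 at A (11>1).
Nothing dominates Opt3: Opt1 at A (18>14); Opt2 at A (18>11); Opt4 at A (18>17); Opt5 at A (18>1).
Opt4: no other strategy beats it everywhere (Opt1 at A (17>14); Opt2 at A (17>11); Opt3 at B (20>1); Opt5 at A (17>1)).
Opt1 strictly dominates Opt5 — A: 14>1, B: 14>13, C: 10>6, D: 13>12, E: 20>4.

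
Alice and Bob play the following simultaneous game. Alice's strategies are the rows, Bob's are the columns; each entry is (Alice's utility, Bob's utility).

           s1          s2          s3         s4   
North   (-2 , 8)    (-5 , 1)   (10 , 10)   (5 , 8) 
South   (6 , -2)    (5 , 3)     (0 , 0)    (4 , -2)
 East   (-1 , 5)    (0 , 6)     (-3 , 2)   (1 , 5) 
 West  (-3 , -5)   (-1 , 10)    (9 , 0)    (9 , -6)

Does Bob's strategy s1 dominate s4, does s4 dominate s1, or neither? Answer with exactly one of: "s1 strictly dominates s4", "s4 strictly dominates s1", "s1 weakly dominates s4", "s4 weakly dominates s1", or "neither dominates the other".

s1's payoffs vs s4's, by Alice's action — North: 8=8, South: -2=-2, East: 5=5, West: -5>-6.
s1 is at least as good everywhere and strictly better somewhere (tied only at North, South, East), so s1 weakly but not strictly dominates s4.

s1 weakly dominates s4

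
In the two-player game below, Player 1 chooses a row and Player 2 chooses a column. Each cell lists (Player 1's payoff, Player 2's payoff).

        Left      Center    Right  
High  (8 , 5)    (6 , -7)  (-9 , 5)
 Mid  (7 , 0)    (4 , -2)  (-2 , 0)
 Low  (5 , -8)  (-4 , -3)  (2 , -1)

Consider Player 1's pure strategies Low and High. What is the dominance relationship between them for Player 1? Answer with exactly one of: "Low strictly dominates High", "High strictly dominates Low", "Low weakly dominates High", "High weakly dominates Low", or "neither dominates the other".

neither dominates the other

Low's payoffs vs High's, by Player 2's action — Left: 5<8, Center: -4<6, Right: 2>-9.
Low does better at Right but worse at Left, Center; neither strategy dominates the other.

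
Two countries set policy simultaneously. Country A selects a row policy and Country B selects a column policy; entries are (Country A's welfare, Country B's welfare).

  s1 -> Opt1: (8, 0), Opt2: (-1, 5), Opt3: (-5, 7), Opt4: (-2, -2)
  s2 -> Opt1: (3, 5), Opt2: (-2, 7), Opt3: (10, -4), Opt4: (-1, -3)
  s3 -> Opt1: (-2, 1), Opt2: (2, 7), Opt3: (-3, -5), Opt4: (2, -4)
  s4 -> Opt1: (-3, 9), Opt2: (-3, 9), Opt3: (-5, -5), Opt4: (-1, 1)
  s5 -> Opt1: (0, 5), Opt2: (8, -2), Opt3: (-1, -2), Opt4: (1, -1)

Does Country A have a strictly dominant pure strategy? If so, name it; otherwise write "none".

none

s1 fails to dominate s2 at Opt3 (-5<10).
s2 fails to dominate s1 at Opt1 (3<8).
s3 fails to dominate s1 at Opt1 (-2<8).
s4 fails to dominate s1 at Opt1 (-3<8).
s5 fails to dominate s1 at Opt1 (0<8).
No single strategy dominates all the others.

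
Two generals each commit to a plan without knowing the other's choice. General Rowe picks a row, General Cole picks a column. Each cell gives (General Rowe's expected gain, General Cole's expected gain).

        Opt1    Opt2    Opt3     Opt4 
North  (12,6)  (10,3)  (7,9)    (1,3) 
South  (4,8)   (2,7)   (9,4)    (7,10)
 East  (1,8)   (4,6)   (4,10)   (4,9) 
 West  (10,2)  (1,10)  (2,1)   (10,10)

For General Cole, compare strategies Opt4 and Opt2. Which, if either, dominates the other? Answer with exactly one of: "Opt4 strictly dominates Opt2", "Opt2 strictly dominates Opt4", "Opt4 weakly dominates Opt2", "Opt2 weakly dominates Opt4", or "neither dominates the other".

Opt4's payoffs vs Opt2's, by General Rowe's action — North: 3=3, South: 10>7, East: 9>6, West: 10=10.
Opt4 is at least as good everywhere and strictly better somewhere (tied only at North, West), so Opt4 weakly but not strictly dominates Opt2.

Opt4 weakly dominates Opt2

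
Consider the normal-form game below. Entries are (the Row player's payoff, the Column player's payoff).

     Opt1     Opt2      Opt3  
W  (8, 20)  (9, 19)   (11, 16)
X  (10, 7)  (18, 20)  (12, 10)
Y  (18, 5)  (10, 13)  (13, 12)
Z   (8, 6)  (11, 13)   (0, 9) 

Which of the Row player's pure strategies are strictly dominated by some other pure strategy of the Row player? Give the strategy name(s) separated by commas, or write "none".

X strictly dominates W — Opt1: 10>8, Opt2: 18>9, Opt3: 12>11.
X: no other strategy beats it everywhere (W at Opt1 (10>8); Y at Opt2 (18>10); Z at Opt1 (10>8)).
Y is not dominated — it holds its own against W at Opt1 (18>8); X at Opt1 (18>10); Z at Opt1 (18>8).
X strictly dominates Z — Opt1: 10>8, Opt2: 18>11, Opt3: 12>0.

W, Z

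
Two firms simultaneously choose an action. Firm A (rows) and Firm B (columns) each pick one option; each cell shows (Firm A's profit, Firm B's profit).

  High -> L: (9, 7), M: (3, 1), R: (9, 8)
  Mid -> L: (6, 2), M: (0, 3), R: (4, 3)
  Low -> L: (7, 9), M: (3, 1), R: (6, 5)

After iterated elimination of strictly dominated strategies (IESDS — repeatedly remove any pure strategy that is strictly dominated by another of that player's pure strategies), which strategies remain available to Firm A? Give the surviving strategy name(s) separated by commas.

Row Mid is eliminated: High beats it against every remaining column (L: 9>6, M: 3>0, R: 9>4).
Column M is eliminated: L beats it against every remaining row (High: 7>1, Low: 9>1).
For Firm A, High strictly dominates Low on the remaining columns (L: 9>7, R: 9>6); eliminate Low.
Column L is eliminated: R beats it against every remaining row (High: 8>7).
Among the remaining strategies, none is strictly dominated by another pure strategy of the same player, so the elimination stops.
Surviving strategies — Firm A: {High}; Firm B: {R}.

High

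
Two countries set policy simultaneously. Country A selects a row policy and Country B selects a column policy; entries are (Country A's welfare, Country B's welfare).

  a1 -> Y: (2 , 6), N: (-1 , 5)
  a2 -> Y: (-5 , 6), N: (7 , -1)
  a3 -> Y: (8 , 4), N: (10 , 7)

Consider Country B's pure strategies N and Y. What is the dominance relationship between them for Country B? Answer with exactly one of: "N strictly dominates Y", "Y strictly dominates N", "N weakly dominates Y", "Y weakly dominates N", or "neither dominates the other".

Compare N to Y across each opponent action: a1: 5<6, a2: -1<6, a3: 7>4.
N does better at a3 but worse at a1, a2; neither strategy dominates the other.

neither dominates the other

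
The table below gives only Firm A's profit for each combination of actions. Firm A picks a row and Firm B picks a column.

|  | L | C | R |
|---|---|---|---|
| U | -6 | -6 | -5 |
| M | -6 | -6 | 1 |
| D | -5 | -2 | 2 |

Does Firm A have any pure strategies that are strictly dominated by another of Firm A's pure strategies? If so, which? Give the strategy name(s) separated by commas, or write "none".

U, M

U is strictly dominated by D (L: -5>-6, C: -2>-6, R: 2>-5).
D strictly dominates M — L: -5>-6, C: -2>-6, R: 2>1.
D: no other strategy beats it everywhere (U at L (-5>-6); M at L (-5>-6)).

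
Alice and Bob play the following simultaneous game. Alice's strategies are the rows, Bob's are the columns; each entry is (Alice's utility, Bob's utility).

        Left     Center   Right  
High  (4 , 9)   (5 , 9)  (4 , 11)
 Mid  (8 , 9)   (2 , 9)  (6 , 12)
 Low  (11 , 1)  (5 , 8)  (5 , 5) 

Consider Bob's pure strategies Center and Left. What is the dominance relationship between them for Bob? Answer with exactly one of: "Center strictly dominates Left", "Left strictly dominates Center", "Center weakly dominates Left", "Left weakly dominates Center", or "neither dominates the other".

Center's payoffs vs Left's, by Alice's action — High: 9=9, Mid: 9=9, Low: 8>1.
Center is at least as good everywhere and strictly better somewhere (tied only at High, Mid), so Center weakly but not strictly dominates Left.

Center weakly dominates Left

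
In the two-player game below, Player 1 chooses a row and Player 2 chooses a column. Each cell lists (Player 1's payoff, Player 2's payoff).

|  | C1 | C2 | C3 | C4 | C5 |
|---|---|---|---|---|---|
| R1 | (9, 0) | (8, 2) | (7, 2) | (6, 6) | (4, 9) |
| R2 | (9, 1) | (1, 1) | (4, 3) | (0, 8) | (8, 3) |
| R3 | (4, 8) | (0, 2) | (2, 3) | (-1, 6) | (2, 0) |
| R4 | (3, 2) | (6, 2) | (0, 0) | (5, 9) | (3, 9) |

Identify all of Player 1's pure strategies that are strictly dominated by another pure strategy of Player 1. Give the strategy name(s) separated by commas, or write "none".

R3, R4

R1 is not dominated — it holds its own against R2 at C1 (9=9); R3 at C1 (9>4); R4 at C1 (9>3).
R2: no other strategy beats it everywhere (R1 at C1 (9=9); R3 at C1 (9>4); R4 at C1 (9>3)).
R1 strictly dominates R3 — C1: 9>4, C2: 8>0, C3: 7>2, C4: 6>-1, C5: 4>2.
R1 strictly dominates R4 — C1: 9>3, C2: 8>6, C3: 7>0, C4: 6>5, C5: 4>3.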